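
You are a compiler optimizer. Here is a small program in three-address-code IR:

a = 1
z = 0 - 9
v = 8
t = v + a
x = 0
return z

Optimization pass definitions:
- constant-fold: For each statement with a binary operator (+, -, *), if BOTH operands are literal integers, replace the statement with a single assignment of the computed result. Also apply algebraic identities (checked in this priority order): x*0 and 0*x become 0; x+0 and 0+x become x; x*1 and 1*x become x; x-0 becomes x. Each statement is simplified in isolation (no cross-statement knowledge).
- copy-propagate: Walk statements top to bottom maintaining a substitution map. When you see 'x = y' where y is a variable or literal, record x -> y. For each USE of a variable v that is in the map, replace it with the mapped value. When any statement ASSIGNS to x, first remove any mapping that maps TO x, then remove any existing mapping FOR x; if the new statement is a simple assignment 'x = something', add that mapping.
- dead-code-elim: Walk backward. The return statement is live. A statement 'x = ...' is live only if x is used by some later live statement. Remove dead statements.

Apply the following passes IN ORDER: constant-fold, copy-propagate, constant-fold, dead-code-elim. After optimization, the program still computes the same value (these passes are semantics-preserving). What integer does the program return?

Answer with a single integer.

Initial IR:
  a = 1
  z = 0 - 9
  v = 8
  t = v + a
  x = 0
  return z
After constant-fold (6 stmts):
  a = 1
  z = -9
  v = 8
  t = v + a
  x = 0
  return z
After copy-propagate (6 stmts):
  a = 1
  z = -9
  v = 8
  t = 8 + 1
  x = 0
  return -9
After constant-fold (6 stmts):
  a = 1
  z = -9
  v = 8
  t = 9
  x = 0
  return -9
After dead-code-elim (1 stmts):
  return -9
Evaluate:
  a = 1  =>  a = 1
  z = 0 - 9  =>  z = -9
  v = 8  =>  v = 8
  t = v + a  =>  t = 9
  x = 0  =>  x = 0
  return z = -9

Answer: -9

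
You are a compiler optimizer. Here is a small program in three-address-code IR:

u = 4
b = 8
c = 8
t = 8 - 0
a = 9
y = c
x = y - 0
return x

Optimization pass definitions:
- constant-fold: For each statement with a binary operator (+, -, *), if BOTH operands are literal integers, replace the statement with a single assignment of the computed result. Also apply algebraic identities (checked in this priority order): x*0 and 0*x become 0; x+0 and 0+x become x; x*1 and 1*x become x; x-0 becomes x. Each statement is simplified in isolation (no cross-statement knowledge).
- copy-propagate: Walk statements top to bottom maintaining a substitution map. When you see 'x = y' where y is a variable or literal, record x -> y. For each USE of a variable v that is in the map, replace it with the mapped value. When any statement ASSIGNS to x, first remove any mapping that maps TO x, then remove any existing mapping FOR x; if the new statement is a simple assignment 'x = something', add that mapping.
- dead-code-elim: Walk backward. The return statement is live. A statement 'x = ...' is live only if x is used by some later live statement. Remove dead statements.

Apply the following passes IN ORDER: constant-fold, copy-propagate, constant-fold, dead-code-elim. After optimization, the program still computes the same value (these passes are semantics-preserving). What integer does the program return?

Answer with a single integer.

Answer: 8

Derivation:
Initial IR:
  u = 4
  b = 8
  c = 8
  t = 8 - 0
  a = 9
  y = c
  x = y - 0
  return x
After constant-fold (8 stmts):
  u = 4
  b = 8
  c = 8
  t = 8
  a = 9
  y = c
  x = y
  return x
After copy-propagate (8 stmts):
  u = 4
  b = 8
  c = 8
  t = 8
  a = 9
  y = 8
  x = 8
  return 8
After constant-fold (8 stmts):
  u = 4
  b = 8
  c = 8
  t = 8
  a = 9
  y = 8
  x = 8
  return 8
After dead-code-elim (1 stmts):
  return 8
Evaluate:
  u = 4  =>  u = 4
  b = 8  =>  b = 8
  c = 8  =>  c = 8
  t = 8 - 0  =>  t = 8
  a = 9  =>  a = 9
  y = c  =>  y = 8
  x = y - 0  =>  x = 8
  return x = 8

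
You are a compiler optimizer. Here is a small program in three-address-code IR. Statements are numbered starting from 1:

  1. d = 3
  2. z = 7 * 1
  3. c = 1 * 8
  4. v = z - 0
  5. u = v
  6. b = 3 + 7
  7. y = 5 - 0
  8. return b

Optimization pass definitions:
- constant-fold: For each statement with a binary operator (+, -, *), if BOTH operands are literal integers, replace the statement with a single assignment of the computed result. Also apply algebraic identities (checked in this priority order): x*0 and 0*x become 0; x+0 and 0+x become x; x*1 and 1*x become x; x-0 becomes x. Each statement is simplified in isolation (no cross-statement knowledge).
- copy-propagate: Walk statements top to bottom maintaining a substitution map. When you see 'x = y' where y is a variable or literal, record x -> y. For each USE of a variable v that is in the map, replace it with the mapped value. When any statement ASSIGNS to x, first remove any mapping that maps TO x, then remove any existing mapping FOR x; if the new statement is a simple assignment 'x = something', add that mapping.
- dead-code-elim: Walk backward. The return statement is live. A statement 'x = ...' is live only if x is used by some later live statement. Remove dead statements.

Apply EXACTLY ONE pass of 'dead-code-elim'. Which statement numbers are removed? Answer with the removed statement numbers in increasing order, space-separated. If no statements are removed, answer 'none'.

Answer: 1 2 3 4 5 7

Derivation:
Backward liveness scan:
Stmt 1 'd = 3': DEAD (d not in live set [])
Stmt 2 'z = 7 * 1': DEAD (z not in live set [])
Stmt 3 'c = 1 * 8': DEAD (c not in live set [])
Stmt 4 'v = z - 0': DEAD (v not in live set [])
Stmt 5 'u = v': DEAD (u not in live set [])
Stmt 6 'b = 3 + 7': KEEP (b is live); live-in = []
Stmt 7 'y = 5 - 0': DEAD (y not in live set ['b'])
Stmt 8 'return b': KEEP (return); live-in = ['b']
Removed statement numbers: [1, 2, 3, 4, 5, 7]
Surviving IR:
  b = 3 + 7
  return b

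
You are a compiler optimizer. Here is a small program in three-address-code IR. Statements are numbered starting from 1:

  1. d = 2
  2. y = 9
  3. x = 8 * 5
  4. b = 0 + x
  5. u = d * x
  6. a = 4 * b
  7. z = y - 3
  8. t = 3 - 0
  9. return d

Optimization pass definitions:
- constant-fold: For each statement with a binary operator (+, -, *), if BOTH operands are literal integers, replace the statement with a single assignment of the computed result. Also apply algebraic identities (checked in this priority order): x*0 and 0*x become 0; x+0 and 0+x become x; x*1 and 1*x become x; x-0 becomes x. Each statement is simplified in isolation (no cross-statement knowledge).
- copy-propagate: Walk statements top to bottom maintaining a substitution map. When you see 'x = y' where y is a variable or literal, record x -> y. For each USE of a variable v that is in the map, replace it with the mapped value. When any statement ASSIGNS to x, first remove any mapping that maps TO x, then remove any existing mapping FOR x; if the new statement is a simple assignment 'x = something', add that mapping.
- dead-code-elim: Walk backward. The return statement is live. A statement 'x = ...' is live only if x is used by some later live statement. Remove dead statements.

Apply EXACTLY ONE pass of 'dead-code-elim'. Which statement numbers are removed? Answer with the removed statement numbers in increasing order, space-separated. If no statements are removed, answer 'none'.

Answer: 2 3 4 5 6 7 8

Derivation:
Backward liveness scan:
Stmt 1 'd = 2': KEEP (d is live); live-in = []
Stmt 2 'y = 9': DEAD (y not in live set ['d'])
Stmt 3 'x = 8 * 5': DEAD (x not in live set ['d'])
Stmt 4 'b = 0 + x': DEAD (b not in live set ['d'])
Stmt 5 'u = d * x': DEAD (u not in live set ['d'])
Stmt 6 'a = 4 * b': DEAD (a not in live set ['d'])
Stmt 7 'z = y - 3': DEAD (z not in live set ['d'])
Stmt 8 't = 3 - 0': DEAD (t not in live set ['d'])
Stmt 9 'return d': KEEP (return); live-in = ['d']
Removed statement numbers: [2, 3, 4, 5, 6, 7, 8]
Surviving IR:
  d = 2
  return d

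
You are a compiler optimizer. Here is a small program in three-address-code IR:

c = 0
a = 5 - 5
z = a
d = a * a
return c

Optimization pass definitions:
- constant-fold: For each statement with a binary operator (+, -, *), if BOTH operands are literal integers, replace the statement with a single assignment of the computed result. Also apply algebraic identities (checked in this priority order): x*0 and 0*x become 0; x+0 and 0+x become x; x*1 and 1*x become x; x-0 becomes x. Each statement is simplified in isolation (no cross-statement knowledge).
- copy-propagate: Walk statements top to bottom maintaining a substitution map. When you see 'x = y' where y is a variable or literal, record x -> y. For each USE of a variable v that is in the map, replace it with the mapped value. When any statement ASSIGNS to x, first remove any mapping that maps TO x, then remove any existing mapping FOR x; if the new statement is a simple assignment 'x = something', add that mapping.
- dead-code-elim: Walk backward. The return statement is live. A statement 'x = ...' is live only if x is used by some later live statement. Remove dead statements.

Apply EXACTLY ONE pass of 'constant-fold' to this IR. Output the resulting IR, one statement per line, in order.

Applying constant-fold statement-by-statement:
  [1] c = 0  (unchanged)
  [2] a = 5 - 5  -> a = 0
  [3] z = a  (unchanged)
  [4] d = a * a  (unchanged)
  [5] return c  (unchanged)
Result (5 stmts):
  c = 0
  a = 0
  z = a
  d = a * a
  return c

Answer: c = 0
a = 0
z = a
d = a * a
return c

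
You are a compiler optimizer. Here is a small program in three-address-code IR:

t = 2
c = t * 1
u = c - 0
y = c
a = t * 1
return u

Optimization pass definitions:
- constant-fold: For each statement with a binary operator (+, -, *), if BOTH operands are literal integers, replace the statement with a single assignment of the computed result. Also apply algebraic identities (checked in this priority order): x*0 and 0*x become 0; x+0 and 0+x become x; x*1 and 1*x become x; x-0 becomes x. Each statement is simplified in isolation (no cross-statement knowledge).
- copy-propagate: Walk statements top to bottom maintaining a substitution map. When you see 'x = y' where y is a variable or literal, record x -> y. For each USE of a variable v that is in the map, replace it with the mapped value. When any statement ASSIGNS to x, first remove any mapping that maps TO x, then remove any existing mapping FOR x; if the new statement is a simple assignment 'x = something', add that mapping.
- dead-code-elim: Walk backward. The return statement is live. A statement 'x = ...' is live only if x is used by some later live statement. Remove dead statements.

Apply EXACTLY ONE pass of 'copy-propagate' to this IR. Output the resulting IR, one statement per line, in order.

Applying copy-propagate statement-by-statement:
  [1] t = 2  (unchanged)
  [2] c = t * 1  -> c = 2 * 1
  [3] u = c - 0  (unchanged)
  [4] y = c  (unchanged)
  [5] a = t * 1  -> a = 2 * 1
  [6] return u  (unchanged)
Result (6 stmts):
  t = 2
  c = 2 * 1
  u = c - 0
  y = c
  a = 2 * 1
  return u

Answer: t = 2
c = 2 * 1
u = c - 0
y = c
a = 2 * 1
return u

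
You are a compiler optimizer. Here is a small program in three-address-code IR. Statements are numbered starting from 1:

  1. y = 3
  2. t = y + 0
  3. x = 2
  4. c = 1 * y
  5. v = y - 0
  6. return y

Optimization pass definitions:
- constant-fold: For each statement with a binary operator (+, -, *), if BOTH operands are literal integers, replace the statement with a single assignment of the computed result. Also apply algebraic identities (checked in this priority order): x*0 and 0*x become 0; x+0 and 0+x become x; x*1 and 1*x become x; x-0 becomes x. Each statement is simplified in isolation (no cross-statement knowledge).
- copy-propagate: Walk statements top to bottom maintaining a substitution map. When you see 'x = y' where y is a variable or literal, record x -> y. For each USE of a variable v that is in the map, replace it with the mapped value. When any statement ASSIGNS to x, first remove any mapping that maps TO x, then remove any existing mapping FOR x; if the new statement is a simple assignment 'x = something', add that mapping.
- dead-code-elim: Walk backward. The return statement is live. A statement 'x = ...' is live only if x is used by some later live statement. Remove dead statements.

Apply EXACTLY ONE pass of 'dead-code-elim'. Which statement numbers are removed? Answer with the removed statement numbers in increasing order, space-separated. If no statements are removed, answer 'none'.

Answer: 2 3 4 5

Derivation:
Backward liveness scan:
Stmt 1 'y = 3': KEEP (y is live); live-in = []
Stmt 2 't = y + 0': DEAD (t not in live set ['y'])
Stmt 3 'x = 2': DEAD (x not in live set ['y'])
Stmt 4 'c = 1 * y': DEAD (c not in live set ['y'])
Stmt 5 'v = y - 0': DEAD (v not in live set ['y'])
Stmt 6 'return y': KEEP (return); live-in = ['y']
Removed statement numbers: [2, 3, 4, 5]
Surviving IR:
  y = 3
  return y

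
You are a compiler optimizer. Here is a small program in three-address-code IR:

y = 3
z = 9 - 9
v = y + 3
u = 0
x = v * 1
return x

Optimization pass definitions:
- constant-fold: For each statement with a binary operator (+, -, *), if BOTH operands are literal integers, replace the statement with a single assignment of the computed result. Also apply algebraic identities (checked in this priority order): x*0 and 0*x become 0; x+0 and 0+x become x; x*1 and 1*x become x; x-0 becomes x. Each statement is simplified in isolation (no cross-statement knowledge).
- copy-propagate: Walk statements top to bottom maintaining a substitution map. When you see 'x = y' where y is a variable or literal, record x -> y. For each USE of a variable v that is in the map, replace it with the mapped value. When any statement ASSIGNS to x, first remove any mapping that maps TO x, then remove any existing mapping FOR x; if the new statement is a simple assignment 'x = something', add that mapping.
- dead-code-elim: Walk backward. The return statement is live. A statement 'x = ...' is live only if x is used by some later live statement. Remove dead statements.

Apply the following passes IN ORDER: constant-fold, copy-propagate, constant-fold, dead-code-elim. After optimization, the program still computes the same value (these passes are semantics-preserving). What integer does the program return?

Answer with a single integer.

Answer: 6

Derivation:
Initial IR:
  y = 3
  z = 9 - 9
  v = y + 3
  u = 0
  x = v * 1
  return x
After constant-fold (6 stmts):
  y = 3
  z = 0
  v = y + 3
  u = 0
  x = v
  return x
After copy-propagate (6 stmts):
  y = 3
  z = 0
  v = 3 + 3
  u = 0
  x = v
  return v
After constant-fold (6 stmts):
  y = 3
  z = 0
  v = 6
  u = 0
  x = v
  return v
After dead-code-elim (2 stmts):
  v = 6
  return v
Evaluate:
  y = 3  =>  y = 3
  z = 9 - 9  =>  z = 0
  v = y + 3  =>  v = 6
  u = 0  =>  u = 0
  x = v * 1  =>  x = 6
  return x = 6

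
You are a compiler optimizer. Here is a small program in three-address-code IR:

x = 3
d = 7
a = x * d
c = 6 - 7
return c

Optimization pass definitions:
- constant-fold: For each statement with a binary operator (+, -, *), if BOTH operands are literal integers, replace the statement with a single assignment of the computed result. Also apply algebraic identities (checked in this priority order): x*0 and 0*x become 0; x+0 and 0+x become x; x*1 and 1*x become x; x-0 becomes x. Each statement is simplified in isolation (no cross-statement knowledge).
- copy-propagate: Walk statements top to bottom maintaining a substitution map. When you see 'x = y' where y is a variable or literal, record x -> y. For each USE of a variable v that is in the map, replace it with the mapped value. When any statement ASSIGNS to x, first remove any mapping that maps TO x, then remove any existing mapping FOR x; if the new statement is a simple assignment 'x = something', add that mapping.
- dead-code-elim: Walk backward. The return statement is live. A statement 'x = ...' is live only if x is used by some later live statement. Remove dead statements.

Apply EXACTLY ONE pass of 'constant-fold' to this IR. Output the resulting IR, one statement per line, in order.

Applying constant-fold statement-by-statement:
  [1] x = 3  (unchanged)
  [2] d = 7  (unchanged)
  [3] a = x * d  (unchanged)
  [4] c = 6 - 7  -> c = -1
  [5] return c  (unchanged)
Result (5 stmts):
  x = 3
  d = 7
  a = x * d
  c = -1
  return c

Answer: x = 3
d = 7
a = x * d
c = -1
return c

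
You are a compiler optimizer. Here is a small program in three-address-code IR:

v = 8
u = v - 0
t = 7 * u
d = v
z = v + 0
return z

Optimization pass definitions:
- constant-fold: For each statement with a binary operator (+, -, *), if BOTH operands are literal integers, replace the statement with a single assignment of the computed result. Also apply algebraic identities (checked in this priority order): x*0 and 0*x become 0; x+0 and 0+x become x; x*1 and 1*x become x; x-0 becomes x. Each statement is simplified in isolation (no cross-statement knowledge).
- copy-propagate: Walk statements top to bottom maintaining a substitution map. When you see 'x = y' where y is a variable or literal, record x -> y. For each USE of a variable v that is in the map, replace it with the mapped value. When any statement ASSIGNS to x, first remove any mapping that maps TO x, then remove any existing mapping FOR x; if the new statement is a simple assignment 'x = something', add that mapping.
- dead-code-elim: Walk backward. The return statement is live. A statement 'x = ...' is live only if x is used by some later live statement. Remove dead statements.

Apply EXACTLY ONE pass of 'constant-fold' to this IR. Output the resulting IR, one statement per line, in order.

Answer: v = 8
u = v
t = 7 * u
d = v
z = v
return z

Derivation:
Applying constant-fold statement-by-statement:
  [1] v = 8  (unchanged)
  [2] u = v - 0  -> u = v
  [3] t = 7 * u  (unchanged)
  [4] d = v  (unchanged)
  [5] z = v + 0  -> z = v
  [6] return z  (unchanged)
Result (6 stmts):
  v = 8
  u = v
  t = 7 * u
  d = v
  z = v
  return z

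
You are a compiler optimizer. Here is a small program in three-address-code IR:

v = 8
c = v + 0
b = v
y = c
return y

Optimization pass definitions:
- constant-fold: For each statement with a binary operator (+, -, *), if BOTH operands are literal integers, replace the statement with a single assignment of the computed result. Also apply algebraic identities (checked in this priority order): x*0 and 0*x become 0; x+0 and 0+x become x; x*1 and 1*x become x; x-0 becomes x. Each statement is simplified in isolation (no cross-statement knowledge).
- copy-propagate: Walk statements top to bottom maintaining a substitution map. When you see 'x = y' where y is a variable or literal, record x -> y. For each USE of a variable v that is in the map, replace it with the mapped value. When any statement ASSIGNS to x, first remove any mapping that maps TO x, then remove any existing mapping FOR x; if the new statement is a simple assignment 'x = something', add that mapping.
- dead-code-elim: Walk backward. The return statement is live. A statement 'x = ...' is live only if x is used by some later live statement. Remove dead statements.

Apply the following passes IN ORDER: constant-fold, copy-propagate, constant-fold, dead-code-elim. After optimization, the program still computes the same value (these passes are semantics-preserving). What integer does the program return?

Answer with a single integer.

Initial IR:
  v = 8
  c = v + 0
  b = v
  y = c
  return y
After constant-fold (5 stmts):
  v = 8
  c = v
  b = v
  y = c
  return y
After copy-propagate (5 stmts):
  v = 8
  c = 8
  b = 8
  y = 8
  return 8
After constant-fold (5 stmts):
  v = 8
  c = 8
  b = 8
  y = 8
  return 8
After dead-code-elim (1 stmts):
  return 8
Evaluate:
  v = 8  =>  v = 8
  c = v + 0  =>  c = 8
  b = v  =>  b = 8
  y = c  =>  y = 8
  return y = 8

Answer: 8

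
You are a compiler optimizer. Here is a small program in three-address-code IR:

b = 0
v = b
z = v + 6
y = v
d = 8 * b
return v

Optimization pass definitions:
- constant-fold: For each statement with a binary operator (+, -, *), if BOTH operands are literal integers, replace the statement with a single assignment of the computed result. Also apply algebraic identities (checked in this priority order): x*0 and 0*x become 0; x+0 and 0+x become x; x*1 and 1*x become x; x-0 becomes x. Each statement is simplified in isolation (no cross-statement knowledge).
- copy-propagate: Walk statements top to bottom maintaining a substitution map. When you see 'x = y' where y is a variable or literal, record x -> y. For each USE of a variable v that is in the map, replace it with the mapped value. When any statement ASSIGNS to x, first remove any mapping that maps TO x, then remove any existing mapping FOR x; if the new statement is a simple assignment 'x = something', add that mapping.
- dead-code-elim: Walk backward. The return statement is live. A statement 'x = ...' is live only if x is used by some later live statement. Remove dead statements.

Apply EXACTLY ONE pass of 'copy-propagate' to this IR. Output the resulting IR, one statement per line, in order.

Applying copy-propagate statement-by-statement:
  [1] b = 0  (unchanged)
  [2] v = b  -> v = 0
  [3] z = v + 6  -> z = 0 + 6
  [4] y = v  -> y = 0
  [5] d = 8 * b  -> d = 8 * 0
  [6] return v  -> return 0
Result (6 stmts):
  b = 0
  v = 0
  z = 0 + 6
  y = 0
  d = 8 * 0
  return 0

Answer: b = 0
v = 0
z = 0 + 6
y = 0
d = 8 * 0
return 0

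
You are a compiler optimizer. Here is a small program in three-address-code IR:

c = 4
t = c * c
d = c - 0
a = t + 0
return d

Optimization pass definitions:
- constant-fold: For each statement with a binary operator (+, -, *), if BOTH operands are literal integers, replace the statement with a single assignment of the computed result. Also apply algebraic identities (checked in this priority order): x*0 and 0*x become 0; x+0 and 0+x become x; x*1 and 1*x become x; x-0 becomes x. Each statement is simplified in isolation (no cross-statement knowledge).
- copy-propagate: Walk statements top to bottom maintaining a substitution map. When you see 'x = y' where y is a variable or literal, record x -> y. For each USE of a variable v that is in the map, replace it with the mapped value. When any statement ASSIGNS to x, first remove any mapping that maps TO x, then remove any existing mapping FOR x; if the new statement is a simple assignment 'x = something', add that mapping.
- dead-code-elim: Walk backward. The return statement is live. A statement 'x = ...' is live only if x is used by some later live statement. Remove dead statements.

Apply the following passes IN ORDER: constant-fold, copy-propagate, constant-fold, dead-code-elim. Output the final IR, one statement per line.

Answer: return 4

Derivation:
Initial IR:
  c = 4
  t = c * c
  d = c - 0
  a = t + 0
  return d
After constant-fold (5 stmts):
  c = 4
  t = c * c
  d = c
  a = t
  return d
After copy-propagate (5 stmts):
  c = 4
  t = 4 * 4
  d = 4
  a = t
  return 4
After constant-fold (5 stmts):
  c = 4
  t = 16
  d = 4
  a = t
  return 4
After dead-code-elim (1 stmts):
  return 4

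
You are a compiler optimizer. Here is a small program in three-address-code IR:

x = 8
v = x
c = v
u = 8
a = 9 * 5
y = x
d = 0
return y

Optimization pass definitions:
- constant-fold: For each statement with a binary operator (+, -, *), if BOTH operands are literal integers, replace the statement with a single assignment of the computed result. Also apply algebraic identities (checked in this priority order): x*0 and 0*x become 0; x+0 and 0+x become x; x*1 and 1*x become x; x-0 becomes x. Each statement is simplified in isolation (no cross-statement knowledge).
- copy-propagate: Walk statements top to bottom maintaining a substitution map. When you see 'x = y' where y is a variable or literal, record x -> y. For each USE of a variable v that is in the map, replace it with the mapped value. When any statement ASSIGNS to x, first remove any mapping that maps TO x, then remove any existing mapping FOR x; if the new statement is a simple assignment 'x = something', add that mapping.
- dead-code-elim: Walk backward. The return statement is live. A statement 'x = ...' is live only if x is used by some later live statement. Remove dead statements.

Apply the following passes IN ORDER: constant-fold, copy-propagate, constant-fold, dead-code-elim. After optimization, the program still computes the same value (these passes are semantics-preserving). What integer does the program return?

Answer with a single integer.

Answer: 8

Derivation:
Initial IR:
  x = 8
  v = x
  c = v
  u = 8
  a = 9 * 5
  y = x
  d = 0
  return y
After constant-fold (8 stmts):
  x = 8
  v = x
  c = v
  u = 8
  a = 45
  y = x
  d = 0
  return y
After copy-propagate (8 stmts):
  x = 8
  v = 8
  c = 8
  u = 8
  a = 45
  y = 8
  d = 0
  return 8
After constant-fold (8 stmts):
  x = 8
  v = 8
  c = 8
  u = 8
  a = 45
  y = 8
  d = 0
  return 8
After dead-code-elim (1 stmts):
  return 8
Evaluate:
  x = 8  =>  x = 8
  v = x  =>  v = 8
  c = v  =>  c = 8
  u = 8  =>  u = 8
  a = 9 * 5  =>  a = 45
  y = x  =>  y = 8
  d = 0  =>  d = 0
  return y = 8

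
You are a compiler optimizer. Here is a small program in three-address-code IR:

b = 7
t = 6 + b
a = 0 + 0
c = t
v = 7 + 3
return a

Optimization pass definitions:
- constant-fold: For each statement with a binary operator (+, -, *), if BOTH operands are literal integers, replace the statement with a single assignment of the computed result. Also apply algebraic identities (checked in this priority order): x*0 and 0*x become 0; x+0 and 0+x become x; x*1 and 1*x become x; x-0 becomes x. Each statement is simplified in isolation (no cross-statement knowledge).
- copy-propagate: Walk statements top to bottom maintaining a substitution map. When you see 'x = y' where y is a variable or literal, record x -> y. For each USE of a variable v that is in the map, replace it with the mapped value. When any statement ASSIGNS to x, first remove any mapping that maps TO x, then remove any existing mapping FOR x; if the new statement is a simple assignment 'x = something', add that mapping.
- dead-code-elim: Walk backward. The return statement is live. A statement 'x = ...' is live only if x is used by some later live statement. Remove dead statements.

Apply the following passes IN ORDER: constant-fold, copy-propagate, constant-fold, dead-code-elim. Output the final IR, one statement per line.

Answer: return 0

Derivation:
Initial IR:
  b = 7
  t = 6 + b
  a = 0 + 0
  c = t
  v = 7 + 3
  return a
After constant-fold (6 stmts):
  b = 7
  t = 6 + b
  a = 0
  c = t
  v = 10
  return a
After copy-propagate (6 stmts):
  b = 7
  t = 6 + 7
  a = 0
  c = t
  v = 10
  return 0
After constant-fold (6 stmts):
  b = 7
  t = 13
  a = 0
  c = t
  v = 10
  return 0
After dead-code-elim (1 stmts):
  return 0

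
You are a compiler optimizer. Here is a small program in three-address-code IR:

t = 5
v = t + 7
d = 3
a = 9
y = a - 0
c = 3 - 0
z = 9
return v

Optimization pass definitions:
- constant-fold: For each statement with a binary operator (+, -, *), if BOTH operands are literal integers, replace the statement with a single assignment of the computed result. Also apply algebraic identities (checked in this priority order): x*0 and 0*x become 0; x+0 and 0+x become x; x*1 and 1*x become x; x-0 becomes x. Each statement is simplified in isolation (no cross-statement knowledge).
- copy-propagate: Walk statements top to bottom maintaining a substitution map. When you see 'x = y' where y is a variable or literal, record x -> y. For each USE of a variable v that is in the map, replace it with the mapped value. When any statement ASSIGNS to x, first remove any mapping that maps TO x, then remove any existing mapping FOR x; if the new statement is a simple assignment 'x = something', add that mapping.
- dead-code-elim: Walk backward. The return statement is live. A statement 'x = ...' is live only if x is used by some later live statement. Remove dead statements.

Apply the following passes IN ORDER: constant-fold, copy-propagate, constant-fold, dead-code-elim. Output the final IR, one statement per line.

Answer: v = 12
return v

Derivation:
Initial IR:
  t = 5
  v = t + 7
  d = 3
  a = 9
  y = a - 0
  c = 3 - 0
  z = 9
  return v
After constant-fold (8 stmts):
  t = 5
  v = t + 7
  d = 3
  a = 9
  y = a
  c = 3
  z = 9
  return v
After copy-propagate (8 stmts):
  t = 5
  v = 5 + 7
  d = 3
  a = 9
  y = 9
  c = 3
  z = 9
  return v
After constant-fold (8 stmts):
  t = 5
  v = 12
  d = 3
  a = 9
  y = 9
  c = 3
  z = 9
  return v
After dead-code-elim (2 stmts):
  v = 12
  return v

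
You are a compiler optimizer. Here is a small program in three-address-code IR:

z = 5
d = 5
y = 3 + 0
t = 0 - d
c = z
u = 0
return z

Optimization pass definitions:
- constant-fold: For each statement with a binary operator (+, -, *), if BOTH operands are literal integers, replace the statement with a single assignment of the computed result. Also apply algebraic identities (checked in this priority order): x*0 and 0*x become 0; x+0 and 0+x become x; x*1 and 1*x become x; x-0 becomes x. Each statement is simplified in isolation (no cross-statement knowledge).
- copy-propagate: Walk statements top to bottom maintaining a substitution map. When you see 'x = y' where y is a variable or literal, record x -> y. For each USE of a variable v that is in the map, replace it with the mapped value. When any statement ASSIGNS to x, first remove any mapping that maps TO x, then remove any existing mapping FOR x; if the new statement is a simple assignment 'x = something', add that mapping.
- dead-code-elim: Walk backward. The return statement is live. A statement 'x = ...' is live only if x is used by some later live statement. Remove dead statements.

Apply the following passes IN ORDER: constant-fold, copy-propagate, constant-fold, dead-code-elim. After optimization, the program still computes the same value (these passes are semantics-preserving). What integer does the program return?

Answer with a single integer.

Initial IR:
  z = 5
  d = 5
  y = 3 + 0
  t = 0 - d
  c = z
  u = 0
  return z
After constant-fold (7 stmts):
  z = 5
  d = 5
  y = 3
  t = 0 - d
  c = z
  u = 0
  return z
After copy-propagate (7 stmts):
  z = 5
  d = 5
  y = 3
  t = 0 - 5
  c = 5
  u = 0
  return 5
After constant-fold (7 stmts):
  z = 5
  d = 5
  y = 3
  t = -5
  c = 5
  u = 0
  return 5
After dead-code-elim (1 stmts):
  return 5
Evaluate:
  z = 5  =>  z = 5
  d = 5  =>  d = 5
  y = 3 + 0  =>  y = 3
  t = 0 - d  =>  t = -5
  c = z  =>  c = 5
  u = 0  =>  u = 0
  return z = 5

Answer: 5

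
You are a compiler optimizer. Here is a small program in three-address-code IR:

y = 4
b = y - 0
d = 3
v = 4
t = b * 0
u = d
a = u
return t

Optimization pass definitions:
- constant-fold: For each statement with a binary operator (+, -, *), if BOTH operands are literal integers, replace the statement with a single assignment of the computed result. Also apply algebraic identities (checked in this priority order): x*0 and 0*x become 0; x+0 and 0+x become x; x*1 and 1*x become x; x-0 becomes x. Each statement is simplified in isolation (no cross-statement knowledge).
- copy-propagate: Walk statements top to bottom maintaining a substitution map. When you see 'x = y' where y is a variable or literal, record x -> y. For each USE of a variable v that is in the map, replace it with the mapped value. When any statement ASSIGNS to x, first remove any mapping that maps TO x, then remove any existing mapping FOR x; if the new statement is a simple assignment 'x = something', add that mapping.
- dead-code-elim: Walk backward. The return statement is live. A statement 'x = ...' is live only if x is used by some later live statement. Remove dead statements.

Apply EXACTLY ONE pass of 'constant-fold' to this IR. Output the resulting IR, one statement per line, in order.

Applying constant-fold statement-by-statement:
  [1] y = 4  (unchanged)
  [2] b = y - 0  -> b = y
  [3] d = 3  (unchanged)
  [4] v = 4  (unchanged)
  [5] t = b * 0  -> t = 0
  [6] u = d  (unchanged)
  [7] a = u  (unchanged)
  [8] return t  (unchanged)
Result (8 stmts):
  y = 4
  b = y
  d = 3
  v = 4
  t = 0
  u = d
  a = u
  return t

Answer: y = 4
b = y
d = 3
v = 4
t = 0
u = d
a = u
return t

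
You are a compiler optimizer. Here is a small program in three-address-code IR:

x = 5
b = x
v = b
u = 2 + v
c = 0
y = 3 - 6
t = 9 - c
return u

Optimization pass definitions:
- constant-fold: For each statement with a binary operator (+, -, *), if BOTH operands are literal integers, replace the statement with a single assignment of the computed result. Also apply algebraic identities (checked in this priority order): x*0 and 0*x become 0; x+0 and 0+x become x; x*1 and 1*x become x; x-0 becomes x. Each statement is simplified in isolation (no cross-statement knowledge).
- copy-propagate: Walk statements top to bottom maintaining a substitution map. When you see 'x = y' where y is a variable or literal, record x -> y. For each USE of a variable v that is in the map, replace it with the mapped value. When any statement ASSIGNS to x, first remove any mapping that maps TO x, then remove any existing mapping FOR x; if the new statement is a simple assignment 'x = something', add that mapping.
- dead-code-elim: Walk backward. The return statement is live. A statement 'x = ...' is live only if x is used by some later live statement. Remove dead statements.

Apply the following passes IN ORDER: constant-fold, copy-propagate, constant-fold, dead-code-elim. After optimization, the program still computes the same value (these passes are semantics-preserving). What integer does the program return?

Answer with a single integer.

Answer: 7

Derivation:
Initial IR:
  x = 5
  b = x
  v = b
  u = 2 + v
  c = 0
  y = 3 - 6
  t = 9 - c
  return u
After constant-fold (8 stmts):
  x = 5
  b = x
  v = b
  u = 2 + v
  c = 0
  y = -3
  t = 9 - c
  return u
After copy-propagate (8 stmts):
  x = 5
  b = 5
  v = 5
  u = 2 + 5
  c = 0
  y = -3
  t = 9 - 0
  return u
After constant-fold (8 stmts):
  x = 5
  b = 5
  v = 5
  u = 7
  c = 0
  y = -3
  t = 9
  return u
After dead-code-elim (2 stmts):
  u = 7
  return u
Evaluate:
  x = 5  =>  x = 5
  b = x  =>  b = 5
  v = b  =>  v = 5
  u = 2 + v  =>  u = 7
  c = 0  =>  c = 0
  y = 3 - 6  =>  y = -3
  t = 9 - c  =>  t = 9
  return u = 7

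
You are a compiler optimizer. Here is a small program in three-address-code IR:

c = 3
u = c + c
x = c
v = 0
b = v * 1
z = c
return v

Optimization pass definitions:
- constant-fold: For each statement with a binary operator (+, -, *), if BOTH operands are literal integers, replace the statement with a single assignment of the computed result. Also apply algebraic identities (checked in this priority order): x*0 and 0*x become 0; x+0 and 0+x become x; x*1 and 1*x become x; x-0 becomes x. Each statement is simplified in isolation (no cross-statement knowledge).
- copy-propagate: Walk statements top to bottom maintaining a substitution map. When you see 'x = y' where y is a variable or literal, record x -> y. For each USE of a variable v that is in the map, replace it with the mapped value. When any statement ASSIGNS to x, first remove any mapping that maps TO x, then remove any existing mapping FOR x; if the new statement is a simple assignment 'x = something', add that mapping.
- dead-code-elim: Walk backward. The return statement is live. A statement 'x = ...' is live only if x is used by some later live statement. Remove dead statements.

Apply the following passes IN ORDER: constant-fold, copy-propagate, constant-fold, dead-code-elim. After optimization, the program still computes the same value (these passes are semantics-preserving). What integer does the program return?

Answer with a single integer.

Answer: 0

Derivation:
Initial IR:
  c = 3
  u = c + c
  x = c
  v = 0
  b = v * 1
  z = c
  return v
After constant-fold (7 stmts):
  c = 3
  u = c + c
  x = c
  v = 0
  b = v
  z = c
  return v
After copy-propagate (7 stmts):
  c = 3
  u = 3 + 3
  x = 3
  v = 0
  b = 0
  z = 3
  return 0
After constant-fold (7 stmts):
  c = 3
  u = 6
  x = 3
  v = 0
  b = 0
  z = 3
  return 0
After dead-code-elim (1 stmts):
  return 0
Evaluate:
  c = 3  =>  c = 3
  u = c + c  =>  u = 6
  x = c  =>  x = 3
  v = 0  =>  v = 0
  b = v * 1  =>  b = 0
  z = c  =>  z = 3
  return v = 0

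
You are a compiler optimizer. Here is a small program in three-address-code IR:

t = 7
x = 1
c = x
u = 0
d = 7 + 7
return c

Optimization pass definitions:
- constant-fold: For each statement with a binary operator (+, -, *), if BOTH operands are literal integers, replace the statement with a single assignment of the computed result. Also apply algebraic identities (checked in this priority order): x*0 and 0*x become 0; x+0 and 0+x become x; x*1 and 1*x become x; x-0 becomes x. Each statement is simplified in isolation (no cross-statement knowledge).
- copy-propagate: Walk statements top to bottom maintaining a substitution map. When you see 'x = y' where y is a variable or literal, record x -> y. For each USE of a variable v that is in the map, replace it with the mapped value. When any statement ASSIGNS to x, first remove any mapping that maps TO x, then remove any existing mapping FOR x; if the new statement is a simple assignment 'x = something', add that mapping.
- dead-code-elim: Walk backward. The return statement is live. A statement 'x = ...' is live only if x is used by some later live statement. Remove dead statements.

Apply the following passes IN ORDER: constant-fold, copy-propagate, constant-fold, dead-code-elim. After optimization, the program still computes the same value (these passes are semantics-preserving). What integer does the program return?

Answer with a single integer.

Initial IR:
  t = 7
  x = 1
  c = x
  u = 0
  d = 7 + 7
  return c
After constant-fold (6 stmts):
  t = 7
  x = 1
  c = x
  u = 0
  d = 14
  return c
After copy-propagate (6 stmts):
  t = 7
  x = 1
  c = 1
  u = 0
  d = 14
  return 1
After constant-fold (6 stmts):
  t = 7
  x = 1
  c = 1
  u = 0
  d = 14
  return 1
After dead-code-elim (1 stmts):
  return 1
Evaluate:
  t = 7  =>  t = 7
  x = 1  =>  x = 1
  c = x  =>  c = 1
  u = 0  =>  u = 0
  d = 7 + 7  =>  d = 14
  return c = 1

Answer: 1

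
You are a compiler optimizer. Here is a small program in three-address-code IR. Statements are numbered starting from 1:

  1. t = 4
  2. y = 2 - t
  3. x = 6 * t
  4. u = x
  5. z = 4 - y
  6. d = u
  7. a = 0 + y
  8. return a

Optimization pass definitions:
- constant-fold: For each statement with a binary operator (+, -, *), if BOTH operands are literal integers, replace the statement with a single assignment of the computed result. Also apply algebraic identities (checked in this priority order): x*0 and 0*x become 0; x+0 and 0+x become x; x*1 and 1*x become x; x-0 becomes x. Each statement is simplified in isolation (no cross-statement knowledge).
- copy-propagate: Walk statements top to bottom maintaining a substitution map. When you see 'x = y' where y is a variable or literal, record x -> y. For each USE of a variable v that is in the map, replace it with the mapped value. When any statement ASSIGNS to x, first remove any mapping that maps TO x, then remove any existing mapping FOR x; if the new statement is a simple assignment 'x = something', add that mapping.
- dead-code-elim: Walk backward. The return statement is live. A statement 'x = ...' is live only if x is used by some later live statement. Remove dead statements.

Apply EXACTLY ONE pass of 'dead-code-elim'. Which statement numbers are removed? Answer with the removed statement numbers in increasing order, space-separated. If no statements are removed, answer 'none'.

Backward liveness scan:
Stmt 1 't = 4': KEEP (t is live); live-in = []
Stmt 2 'y = 2 - t': KEEP (y is live); live-in = ['t']
Stmt 3 'x = 6 * t': DEAD (x not in live set ['y'])
Stmt 4 'u = x': DEAD (u not in live set ['y'])
Stmt 5 'z = 4 - y': DEAD (z not in live set ['y'])
Stmt 6 'd = u': DEAD (d not in live set ['y'])
Stmt 7 'a = 0 + y': KEEP (a is live); live-in = ['y']
Stmt 8 'return a': KEEP (return); live-in = ['a']
Removed statement numbers: [3, 4, 5, 6]
Surviving IR:
  t = 4
  y = 2 - t
  a = 0 + y
  return a

Answer: 3 4 5 6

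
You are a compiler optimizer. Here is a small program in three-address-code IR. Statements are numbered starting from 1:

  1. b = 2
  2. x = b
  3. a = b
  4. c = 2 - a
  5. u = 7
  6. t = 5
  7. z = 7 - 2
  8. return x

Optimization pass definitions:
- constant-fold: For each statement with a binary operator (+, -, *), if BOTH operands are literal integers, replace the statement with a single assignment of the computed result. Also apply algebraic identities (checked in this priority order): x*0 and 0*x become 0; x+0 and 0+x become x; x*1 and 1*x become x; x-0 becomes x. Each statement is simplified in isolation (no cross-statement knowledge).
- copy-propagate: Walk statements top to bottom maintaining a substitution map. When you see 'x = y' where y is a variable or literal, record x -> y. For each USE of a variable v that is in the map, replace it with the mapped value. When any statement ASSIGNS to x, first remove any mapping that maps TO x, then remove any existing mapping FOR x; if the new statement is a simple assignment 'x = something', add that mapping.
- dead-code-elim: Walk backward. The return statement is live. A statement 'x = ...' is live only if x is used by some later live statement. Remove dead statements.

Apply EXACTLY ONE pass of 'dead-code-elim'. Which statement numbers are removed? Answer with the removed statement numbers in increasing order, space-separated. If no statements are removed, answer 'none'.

Backward liveness scan:
Stmt 1 'b = 2': KEEP (b is live); live-in = []
Stmt 2 'x = b': KEEP (x is live); live-in = ['b']
Stmt 3 'a = b': DEAD (a not in live set ['x'])
Stmt 4 'c = 2 - a': DEAD (c not in live set ['x'])
Stmt 5 'u = 7': DEAD (u not in live set ['x'])
Stmt 6 't = 5': DEAD (t not in live set ['x'])
Stmt 7 'z = 7 - 2': DEAD (z not in live set ['x'])
Stmt 8 'return x': KEEP (return); live-in = ['x']
Removed statement numbers: [3, 4, 5, 6, 7]
Surviving IR:
  b = 2
  x = b
  return x

Answer: 3 4 5 6 7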